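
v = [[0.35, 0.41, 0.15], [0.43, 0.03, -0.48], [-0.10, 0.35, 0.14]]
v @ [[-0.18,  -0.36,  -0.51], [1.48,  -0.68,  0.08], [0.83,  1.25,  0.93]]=[[0.67, -0.22, -0.01], [-0.43, -0.78, -0.66], [0.65, -0.03, 0.21]]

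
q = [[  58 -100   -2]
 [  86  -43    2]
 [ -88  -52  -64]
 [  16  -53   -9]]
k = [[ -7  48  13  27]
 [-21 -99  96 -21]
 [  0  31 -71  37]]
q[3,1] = -53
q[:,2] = [-2, 2, -64, -9]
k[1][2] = 96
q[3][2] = -9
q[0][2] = -2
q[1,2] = 2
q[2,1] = -52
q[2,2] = -64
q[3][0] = 16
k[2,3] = 37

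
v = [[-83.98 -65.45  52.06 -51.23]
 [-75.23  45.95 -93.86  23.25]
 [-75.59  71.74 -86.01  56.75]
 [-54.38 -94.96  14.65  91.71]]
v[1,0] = -75.23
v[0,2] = 52.06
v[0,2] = 52.06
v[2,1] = 71.74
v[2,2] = -86.01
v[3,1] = -94.96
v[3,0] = -54.38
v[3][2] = 14.65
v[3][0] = -54.38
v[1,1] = 45.95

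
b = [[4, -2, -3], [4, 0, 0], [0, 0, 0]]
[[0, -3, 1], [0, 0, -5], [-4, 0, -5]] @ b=[[-12, 0, 0], [0, 0, 0], [-16, 8, 12]]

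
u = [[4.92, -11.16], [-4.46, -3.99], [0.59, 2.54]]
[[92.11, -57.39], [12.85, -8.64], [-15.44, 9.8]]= u @ [[3.23, -1.91], [-6.83, 4.3]]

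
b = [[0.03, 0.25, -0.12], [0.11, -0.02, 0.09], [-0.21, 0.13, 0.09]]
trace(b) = 0.10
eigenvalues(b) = [-0.27, 0.2, 0.17]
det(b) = -0.01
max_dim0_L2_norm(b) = 0.28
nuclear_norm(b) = 0.67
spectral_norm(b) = 0.31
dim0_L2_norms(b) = [0.24, 0.28, 0.17]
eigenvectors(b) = [[0.65, -0.36, -0.09], [-0.50, 0.19, 0.39], [0.57, 0.91, 0.92]]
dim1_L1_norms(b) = [0.4, 0.22, 0.43]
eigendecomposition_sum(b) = [[-0.1, 0.14, -0.07], [0.08, -0.11, 0.05], [-0.09, 0.12, -0.06]] + [[0.16, 0.15, -0.05], [-0.08, -0.08, 0.03], [-0.4, -0.38, 0.12]] + [[-0.03,-0.04,-0.00], [0.12,0.17,0.01], [0.27,0.39,0.03]]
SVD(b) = [[0.74, -0.66, -0.12], [-0.27, -0.13, -0.95], [0.62, 0.74, -0.27]] @ diag([0.30857590799089096, 0.24139124170467824, 0.11836881952554355]) @ [[-0.44, 0.88, -0.19], [-0.78, -0.28, 0.56], [-0.44, -0.39, -0.81]]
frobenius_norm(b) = 0.41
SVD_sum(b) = [[-0.10, 0.2, -0.04],  [0.04, -0.07, 0.02],  [-0.08, 0.17, -0.04]] + [[0.13, 0.04, -0.09], [0.02, 0.01, -0.02], [-0.14, -0.05, 0.1]] + [[0.01, 0.01, 0.01], [0.05, 0.04, 0.09], [0.01, 0.01, 0.03]]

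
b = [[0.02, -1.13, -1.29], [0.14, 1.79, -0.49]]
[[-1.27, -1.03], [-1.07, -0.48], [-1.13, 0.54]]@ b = [[-0.17, -0.41, 2.14], [-0.09, 0.35, 1.62], [0.05, 2.24, 1.19]]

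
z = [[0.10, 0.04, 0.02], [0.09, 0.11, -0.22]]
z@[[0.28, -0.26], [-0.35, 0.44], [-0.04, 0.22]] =[[0.01, -0.00], [-0.00, -0.02]]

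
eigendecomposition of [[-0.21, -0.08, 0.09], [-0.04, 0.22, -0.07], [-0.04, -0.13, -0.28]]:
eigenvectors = [[0.78+0.00j, 0.78-0.00j, 0.21+0.00j], [(-0+0.07j), (-0-0.07j), (-0.95+0j)], [-0.41+0.46j, (-0.41-0.46j), (0.22+0j)]]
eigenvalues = [(-0.26+0.05j), (-0.26-0.05j), (0.25+0j)]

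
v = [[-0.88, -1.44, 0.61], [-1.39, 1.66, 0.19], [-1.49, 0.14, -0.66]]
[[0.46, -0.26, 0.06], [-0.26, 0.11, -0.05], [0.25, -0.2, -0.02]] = v @ [[-0.15,0.11,0.00], [-0.27,0.15,-0.03], [-0.10,0.08,0.02]]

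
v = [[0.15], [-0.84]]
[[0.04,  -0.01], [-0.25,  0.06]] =v@[[0.3, -0.07]]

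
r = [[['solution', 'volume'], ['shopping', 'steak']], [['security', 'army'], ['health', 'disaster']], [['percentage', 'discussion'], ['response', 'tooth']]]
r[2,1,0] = 'response'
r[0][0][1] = 'volume'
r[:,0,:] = [['solution', 'volume'], ['security', 'army'], ['percentage', 'discussion']]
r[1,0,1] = 'army'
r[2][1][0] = 'response'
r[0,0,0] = 'solution'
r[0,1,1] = 'steak'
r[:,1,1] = ['steak', 'disaster', 'tooth']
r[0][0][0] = 'solution'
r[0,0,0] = 'solution'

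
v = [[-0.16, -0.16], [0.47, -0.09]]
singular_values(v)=[0.5, 0.18]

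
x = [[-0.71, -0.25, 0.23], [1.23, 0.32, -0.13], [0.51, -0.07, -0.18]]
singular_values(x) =[1.58, 0.22, 0.14]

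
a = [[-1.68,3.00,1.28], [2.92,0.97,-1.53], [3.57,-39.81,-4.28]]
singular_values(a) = [40.33, 3.79, 0.15]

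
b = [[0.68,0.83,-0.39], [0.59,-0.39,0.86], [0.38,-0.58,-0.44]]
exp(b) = [[2.30, 1.13, -0.12],  [0.88, 0.82, 0.46],  [0.29, -0.23, 0.47]]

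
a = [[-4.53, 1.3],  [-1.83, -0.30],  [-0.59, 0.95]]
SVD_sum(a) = [[-4.56,1.17], [-1.65,0.42], [-0.78,0.2]] + [[0.03, 0.13],[-0.18, -0.72],[0.19, 0.75]]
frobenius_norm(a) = 5.19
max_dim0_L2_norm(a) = 4.92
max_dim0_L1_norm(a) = 6.95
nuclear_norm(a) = 6.15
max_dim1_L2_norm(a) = 4.71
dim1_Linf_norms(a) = [4.53, 1.83, 0.95]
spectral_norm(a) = 5.07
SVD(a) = [[-0.93, 0.13], [-0.33, -0.69], [-0.16, 0.71]] @ diag([5.072337369746324, 1.082494160480762]) @ [[0.97, -0.25], [0.25, 0.97]]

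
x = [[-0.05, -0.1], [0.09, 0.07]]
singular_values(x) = [0.16, 0.04]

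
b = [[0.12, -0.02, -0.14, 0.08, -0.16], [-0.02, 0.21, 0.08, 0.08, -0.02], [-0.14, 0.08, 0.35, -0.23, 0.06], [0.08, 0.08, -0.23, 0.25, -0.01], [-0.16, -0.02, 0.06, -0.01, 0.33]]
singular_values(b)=[0.63, 0.35, 0.27, 0.0, 0.0]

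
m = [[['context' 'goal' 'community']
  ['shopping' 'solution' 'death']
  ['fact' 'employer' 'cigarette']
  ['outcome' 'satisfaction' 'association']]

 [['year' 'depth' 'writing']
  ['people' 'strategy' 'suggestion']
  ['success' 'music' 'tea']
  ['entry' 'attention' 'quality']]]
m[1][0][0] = 'year'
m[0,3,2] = 'association'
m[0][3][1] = 'satisfaction'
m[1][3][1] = 'attention'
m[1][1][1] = 'strategy'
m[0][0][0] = 'context'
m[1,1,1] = 'strategy'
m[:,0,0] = ['context', 'year']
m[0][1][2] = 'death'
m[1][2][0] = 'success'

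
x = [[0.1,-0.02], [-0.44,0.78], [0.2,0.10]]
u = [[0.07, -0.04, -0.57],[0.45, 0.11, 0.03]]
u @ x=[[-0.09, -0.09], [0.00, 0.08]]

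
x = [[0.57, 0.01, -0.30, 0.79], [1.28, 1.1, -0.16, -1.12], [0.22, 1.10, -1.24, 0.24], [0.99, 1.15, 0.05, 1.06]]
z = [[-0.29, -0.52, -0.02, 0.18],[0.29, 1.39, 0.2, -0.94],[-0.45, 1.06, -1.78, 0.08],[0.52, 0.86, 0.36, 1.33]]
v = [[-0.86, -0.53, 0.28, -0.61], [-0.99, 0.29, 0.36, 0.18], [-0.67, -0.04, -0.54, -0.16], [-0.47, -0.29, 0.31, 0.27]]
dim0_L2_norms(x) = [1.73, 1.93, 1.29, 1.75]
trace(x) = 1.49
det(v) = 0.36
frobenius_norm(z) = 3.28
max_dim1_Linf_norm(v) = 0.99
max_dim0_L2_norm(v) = 1.55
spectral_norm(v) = 1.61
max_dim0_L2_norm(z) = 2.02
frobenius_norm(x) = 3.38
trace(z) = 0.65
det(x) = -2.82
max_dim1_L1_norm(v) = 2.28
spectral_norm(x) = 2.59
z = x + v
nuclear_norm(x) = 6.05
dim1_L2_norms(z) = [0.62, 1.71, 2.12, 1.71]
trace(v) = -0.84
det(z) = 0.98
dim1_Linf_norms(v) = [0.86, 0.99, 0.67, 0.47]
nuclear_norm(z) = 5.76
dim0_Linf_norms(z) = [0.52, 1.39, 1.78, 1.33]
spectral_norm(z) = 2.25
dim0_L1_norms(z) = [1.55, 3.83, 2.36, 2.53]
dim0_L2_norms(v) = [1.55, 0.67, 0.77, 0.71]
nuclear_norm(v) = 3.53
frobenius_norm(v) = 1.98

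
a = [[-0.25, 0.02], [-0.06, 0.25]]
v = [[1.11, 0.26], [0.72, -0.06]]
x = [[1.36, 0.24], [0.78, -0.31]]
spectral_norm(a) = 0.29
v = a + x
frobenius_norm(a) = 0.36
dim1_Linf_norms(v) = [1.11, 0.72]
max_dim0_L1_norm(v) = 1.83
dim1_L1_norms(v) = [1.37, 0.78]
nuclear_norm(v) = 1.53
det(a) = -0.06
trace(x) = 1.05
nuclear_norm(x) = 1.96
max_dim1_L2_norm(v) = 1.14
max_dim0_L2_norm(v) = 1.32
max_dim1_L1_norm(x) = 1.6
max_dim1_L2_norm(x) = 1.38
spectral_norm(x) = 1.57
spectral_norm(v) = 1.34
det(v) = -0.25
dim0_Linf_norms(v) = [1.11, 0.26]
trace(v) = 1.05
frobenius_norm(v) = 1.35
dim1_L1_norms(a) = [0.27, 0.31]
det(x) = -0.61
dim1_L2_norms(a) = [0.25, 0.26]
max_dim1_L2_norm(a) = 0.26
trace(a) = 0.00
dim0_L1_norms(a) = [0.31, 0.27]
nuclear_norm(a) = 0.50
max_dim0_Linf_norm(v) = 1.11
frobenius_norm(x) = 1.62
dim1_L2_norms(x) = [1.38, 0.84]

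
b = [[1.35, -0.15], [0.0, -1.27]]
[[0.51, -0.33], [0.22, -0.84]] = b @ [[0.36, -0.17],[-0.17, 0.66]]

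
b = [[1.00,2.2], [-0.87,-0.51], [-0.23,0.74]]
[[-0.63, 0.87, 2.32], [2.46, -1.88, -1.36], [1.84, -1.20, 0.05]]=b@[[-3.62, 2.63, 1.29], [1.36, -0.80, 0.47]]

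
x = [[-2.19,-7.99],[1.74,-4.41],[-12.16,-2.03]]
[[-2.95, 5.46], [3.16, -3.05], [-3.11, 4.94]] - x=[[-0.76, 13.45], [1.42, 1.36], [9.05, 6.97]]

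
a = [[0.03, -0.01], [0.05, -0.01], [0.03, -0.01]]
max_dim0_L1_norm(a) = 0.11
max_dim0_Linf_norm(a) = 0.05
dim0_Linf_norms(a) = [0.05, 0.01]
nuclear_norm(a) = 0.07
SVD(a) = [[-0.47, 0.53], [-0.75, -0.66], [-0.47, 0.53]] @ diag([0.06769447866778107, 0.0041782242516809134]) @ [[-0.97, 0.25], [-0.25, -0.97]]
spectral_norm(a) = 0.07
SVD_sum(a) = [[0.03, -0.01], [0.05, -0.01], [0.03, -0.01]] + [[-0.00, -0.0], [0.0, 0.00], [-0.0, -0.0]]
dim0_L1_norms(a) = [0.11, 0.03]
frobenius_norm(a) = 0.07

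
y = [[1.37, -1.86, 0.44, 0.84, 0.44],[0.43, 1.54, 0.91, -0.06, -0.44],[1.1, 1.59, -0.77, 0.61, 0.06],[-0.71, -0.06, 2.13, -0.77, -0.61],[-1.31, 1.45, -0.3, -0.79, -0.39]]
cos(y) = [[0.43,1.76,-0.3,-0.42,-0.34], [-0.95,-0.28,-0.34,-0.35,0.18], [-0.34,-0.01,-0.35,0.05,0.28], [-0.84,-1.54,1.18,0.46,-0.13], [0.54,-1.53,0.4,0.36,1.26]]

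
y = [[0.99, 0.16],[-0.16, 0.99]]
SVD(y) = [[-0.99, 0.16], [0.16, 0.99]] @ diag([1.002845950283492, 1.0028459502834919]) @ [[-1.00, -0.00], [0.00, 1.0]]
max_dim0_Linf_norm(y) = 0.99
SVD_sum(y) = [[0.99, 0.00], [-0.16, 0.00]] + [[0.0,0.16], [0.0,0.99]]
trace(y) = 1.98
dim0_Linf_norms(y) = [0.99, 0.99]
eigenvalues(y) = [(0.99+0.16j), (0.99-0.16j)]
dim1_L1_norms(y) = [1.15, 1.15]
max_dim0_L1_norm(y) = 1.15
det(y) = 1.01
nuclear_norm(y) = 2.01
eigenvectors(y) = [[0.00-0.71j,0.71j], [0.71+0.00j,0.71-0.00j]]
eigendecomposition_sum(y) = [[0.50+0.08j,0.08-0.49j], [-0.08+0.50j,(0.5+0.08j)]] + [[0.50-0.08j,0.08+0.49j], [-0.08-0.50j,0.50-0.08j]]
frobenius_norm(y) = 1.42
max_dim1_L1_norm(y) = 1.15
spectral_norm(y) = 1.00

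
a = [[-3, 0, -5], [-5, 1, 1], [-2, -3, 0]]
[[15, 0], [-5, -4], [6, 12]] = a@[[0, 0], [-2, -4], [-3, 0]]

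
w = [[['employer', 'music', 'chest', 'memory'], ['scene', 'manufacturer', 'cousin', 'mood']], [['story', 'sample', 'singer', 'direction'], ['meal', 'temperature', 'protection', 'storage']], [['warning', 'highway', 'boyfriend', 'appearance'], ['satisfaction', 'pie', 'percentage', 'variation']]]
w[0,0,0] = 'employer'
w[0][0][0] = 'employer'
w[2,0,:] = ['warning', 'highway', 'boyfriend', 'appearance']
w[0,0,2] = 'chest'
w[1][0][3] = 'direction'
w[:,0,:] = [['employer', 'music', 'chest', 'memory'], ['story', 'sample', 'singer', 'direction'], ['warning', 'highway', 'boyfriend', 'appearance']]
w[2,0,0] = 'warning'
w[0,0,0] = 'employer'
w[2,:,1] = ['highway', 'pie']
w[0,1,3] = 'mood'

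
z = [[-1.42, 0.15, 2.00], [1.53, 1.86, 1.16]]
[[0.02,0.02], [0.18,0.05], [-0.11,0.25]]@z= [[0.0,0.04,0.06], [-0.18,0.12,0.42], [0.54,0.45,0.07]]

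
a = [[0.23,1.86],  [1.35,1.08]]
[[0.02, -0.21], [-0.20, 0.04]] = a @ [[-0.17, 0.13], [0.03, -0.13]]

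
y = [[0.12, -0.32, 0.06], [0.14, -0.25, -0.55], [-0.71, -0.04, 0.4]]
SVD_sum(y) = [[0.07, -0.01, -0.06], [0.37, -0.07, -0.34], [-0.57, 0.11, 0.52]] + [[-0.08, -0.1, -0.06], [-0.19, -0.25, -0.15], [-0.13, -0.17, -0.1]] + [[0.13, -0.21, 0.18],[-0.04, 0.07, -0.06],[-0.01, 0.02, -0.02]]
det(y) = -0.13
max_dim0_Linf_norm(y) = 0.71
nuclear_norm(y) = 1.70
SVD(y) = [[-0.1, -0.32, 0.94], [-0.54, -0.78, -0.32], [0.83, -0.54, -0.09]] @ diag([0.9340849211815693, 0.44095801106034815, 0.32208910646422606]) @ [[-0.73, 0.14, 0.67], [0.54, 0.72, 0.43], [0.42, -0.68, 0.6]]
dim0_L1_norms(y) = [0.97, 0.61, 1.01]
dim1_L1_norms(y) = [0.5, 0.94, 1.15]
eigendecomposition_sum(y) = [[0.10+0.21j,-0.09-0.04j,(0.07-0.14j)], [0.14-0.25j,(0.02+0.12j),-0.19+0.02j], [(-0.32+0.22j),(0.05-0.15j),(0.24+0.08j)]] + [[(0.1-0.21j), (-0.09+0.04j), 0.07+0.14j], [0.14+0.25j, (0.02-0.12j), -0.19-0.02j], [(-0.32-0.22j), (0.05+0.15j), 0.24-0.08j]] + [[-0.08+0.00j, (-0.15-0j), -0.09-0.00j], [(-0.15+0j), (-0.28-0j), (-0.17-0j)], [(-0.07+0j), -0.14-0.00j, -0.08-0.00j]]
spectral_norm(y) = 0.93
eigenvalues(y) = [(0.36+0.42j), (0.36-0.42j), (-0.44+0j)]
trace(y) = 0.27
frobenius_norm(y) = 1.08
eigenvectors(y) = [[-0.07+0.43j, -0.07-0.43j, 0.42+0.00j],[(0.48-0.23j), (0.48+0.23j), (0.82+0j)],[-0.72+0.00j, (-0.72-0j), (0.39+0j)]]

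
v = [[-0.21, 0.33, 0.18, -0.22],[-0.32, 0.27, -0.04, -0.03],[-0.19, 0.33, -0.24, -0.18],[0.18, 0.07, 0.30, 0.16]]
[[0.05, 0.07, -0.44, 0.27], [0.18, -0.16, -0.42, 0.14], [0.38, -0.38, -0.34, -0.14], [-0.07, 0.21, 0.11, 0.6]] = v @ [[0.28, -0.11, 0.89, 0.18], [0.91, -0.6, -0.51, 1.02], [-0.74, 1.05, -0.18, 1.1], [0.26, -0.26, 0.26, 1.01]]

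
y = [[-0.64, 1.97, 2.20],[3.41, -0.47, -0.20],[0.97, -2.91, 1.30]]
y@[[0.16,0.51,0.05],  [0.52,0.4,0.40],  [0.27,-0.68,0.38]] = [[1.52, -1.03, 1.59], [0.25, 1.69, -0.09], [-1.01, -1.55, -0.62]]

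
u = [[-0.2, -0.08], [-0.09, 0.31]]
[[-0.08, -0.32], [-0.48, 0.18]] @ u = [[0.04,-0.09], [0.08,0.09]]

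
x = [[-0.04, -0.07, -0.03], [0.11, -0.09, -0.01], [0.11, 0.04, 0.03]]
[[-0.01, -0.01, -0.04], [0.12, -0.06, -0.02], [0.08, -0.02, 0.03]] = x @ [[0.82, -0.35, 0.04], [-0.35, 0.24, 0.23], [0.04, 0.23, 0.62]]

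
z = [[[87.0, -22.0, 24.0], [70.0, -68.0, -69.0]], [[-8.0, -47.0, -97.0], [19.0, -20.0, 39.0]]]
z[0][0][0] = 87.0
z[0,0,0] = 87.0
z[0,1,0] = 70.0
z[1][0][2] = -97.0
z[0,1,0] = 70.0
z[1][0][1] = -47.0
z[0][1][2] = -69.0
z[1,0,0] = -8.0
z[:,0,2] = [24.0, -97.0]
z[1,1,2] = 39.0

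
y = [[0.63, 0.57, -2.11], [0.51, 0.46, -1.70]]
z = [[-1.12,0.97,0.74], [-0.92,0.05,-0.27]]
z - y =[[-1.75, 0.4, 2.85], [-1.43, -0.41, 1.43]]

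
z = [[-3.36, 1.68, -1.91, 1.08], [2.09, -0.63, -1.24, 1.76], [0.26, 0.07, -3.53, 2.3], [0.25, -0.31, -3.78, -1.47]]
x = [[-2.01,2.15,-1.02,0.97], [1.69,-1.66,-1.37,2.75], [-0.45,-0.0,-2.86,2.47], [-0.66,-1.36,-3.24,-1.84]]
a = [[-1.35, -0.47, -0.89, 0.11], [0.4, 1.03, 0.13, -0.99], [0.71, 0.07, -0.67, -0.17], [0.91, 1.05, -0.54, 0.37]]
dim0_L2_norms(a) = [1.82, 1.55, 1.24, 1.08]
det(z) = -9.52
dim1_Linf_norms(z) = [3.36, 2.09, 3.53, 3.78]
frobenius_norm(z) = 7.92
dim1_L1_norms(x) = [6.15, 7.47, 5.78, 7.1]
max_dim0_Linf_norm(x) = 3.24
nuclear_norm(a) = 5.31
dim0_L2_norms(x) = [2.74, 3.04, 4.65, 4.24]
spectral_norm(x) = 5.17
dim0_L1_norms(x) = [4.81, 5.17, 8.49, 8.03]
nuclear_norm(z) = 13.42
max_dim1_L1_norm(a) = 2.87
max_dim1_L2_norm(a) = 1.69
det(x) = -0.18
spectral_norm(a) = 2.26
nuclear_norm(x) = 12.87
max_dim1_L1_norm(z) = 8.03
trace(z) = -8.99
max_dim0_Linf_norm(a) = 1.35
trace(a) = -0.62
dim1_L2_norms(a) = [1.69, 1.49, 0.99, 1.54]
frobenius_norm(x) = 7.51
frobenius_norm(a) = 2.90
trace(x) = -8.37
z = x + a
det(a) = 2.10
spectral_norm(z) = 5.87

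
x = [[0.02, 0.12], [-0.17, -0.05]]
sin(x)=[[0.02,0.12],[-0.17,-0.05]]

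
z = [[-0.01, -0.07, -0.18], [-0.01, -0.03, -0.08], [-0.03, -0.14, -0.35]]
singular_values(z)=[0.43, 0.01, 0.0]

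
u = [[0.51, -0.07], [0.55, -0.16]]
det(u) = -0.04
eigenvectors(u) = [[0.74,0.11], [0.67,0.99]]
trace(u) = 0.35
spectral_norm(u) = 0.77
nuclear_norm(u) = 0.82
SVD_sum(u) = [[0.5, -0.11], [0.56, -0.12]] + [[0.01, 0.04], [-0.01, -0.04]]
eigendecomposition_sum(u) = [[0.50, -0.06], [0.45, -0.05]] + [[0.01, -0.01], [0.10, -0.11]]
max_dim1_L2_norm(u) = 0.57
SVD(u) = [[-0.67, -0.74], [-0.74, 0.67]] @ diag([0.7680828394731825, 0.05611373902007976]) @ [[-0.98, 0.22], [-0.22, -0.98]]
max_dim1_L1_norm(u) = 0.71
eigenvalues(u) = [0.45, -0.1]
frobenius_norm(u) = 0.77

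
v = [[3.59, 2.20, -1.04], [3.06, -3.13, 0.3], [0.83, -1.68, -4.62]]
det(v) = 88.02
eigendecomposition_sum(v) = [[(3.97+0j), (1.24+0j), -0.41+0.00j], [1.60+0.00j, (0.5+0j), (-0.17+0j)], [0.07+0.00j, (0.02+0j), (-0.01+0j)]] + [[(-0.19+0.26j), (0.48-0.63j), -0.31-0.41j], [0.73-0.37j, (-1.82+0.87j), 0.23+1.28j], [0.38+1.40j, (-0.85-3.46j), -2.31-0.06j]] + [[-0.19-0.26j,0.48+0.63j,(-0.31+0.41j)], [(0.73+0.37j),-1.82-0.87j,(0.23-1.28j)], [(0.38-1.4j),(-0.85+3.46j),-2.31+0.06j]]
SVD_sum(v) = [[1.46, -0.81, -1.50], [1.90, -1.05, -1.95], [2.76, -1.52, -2.82]] + [[2.46, 1.83, 1.41], [0.47, 0.35, 0.27], [-1.63, -1.22, -0.94]] + [[-0.33, 1.17, -0.95], [0.68, -2.43, 1.98], [-0.30, 1.06, -0.86]]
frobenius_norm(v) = 7.93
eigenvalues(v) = [(4.46+0j), (-4.31+1.07j), (-4.31-1.07j)]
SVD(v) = [[-0.4, 0.82, 0.40], [-0.52, 0.16, -0.84], [-0.75, -0.55, 0.36]] @ diag([5.608010134479304, 4.1022151752415175, 3.8259577869594468]) @ [[-0.65,0.36,0.67], [0.73,0.54,0.42], [-0.21,0.76,-0.62]]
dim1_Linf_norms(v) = [3.59, 3.13, 4.62]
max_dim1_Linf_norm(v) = 4.62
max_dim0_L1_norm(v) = 7.48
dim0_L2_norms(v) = [4.79, 4.18, 4.75]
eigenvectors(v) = [[0.93+0.00j, -0.12-0.15j, -0.12+0.15j], [0.37+0.00j, (0.1+0.47j), (0.1-0.47j)], [(0.02+0j), -0.85+0.00j, (-0.85-0j)]]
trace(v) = -4.16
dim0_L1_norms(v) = [7.48, 7.01, 5.96]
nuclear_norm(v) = 13.54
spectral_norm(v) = 5.61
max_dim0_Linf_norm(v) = 4.62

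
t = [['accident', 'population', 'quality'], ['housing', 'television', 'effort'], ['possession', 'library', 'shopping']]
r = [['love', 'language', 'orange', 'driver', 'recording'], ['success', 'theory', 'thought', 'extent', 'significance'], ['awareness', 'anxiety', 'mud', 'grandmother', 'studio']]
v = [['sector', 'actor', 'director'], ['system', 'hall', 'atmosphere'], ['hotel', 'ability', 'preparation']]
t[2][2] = 'shopping'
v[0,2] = 'director'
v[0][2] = 'director'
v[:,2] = ['director', 'atmosphere', 'preparation']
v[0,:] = ['sector', 'actor', 'director']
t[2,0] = 'possession'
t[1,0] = 'housing'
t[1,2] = 'effort'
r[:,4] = ['recording', 'significance', 'studio']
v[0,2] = 'director'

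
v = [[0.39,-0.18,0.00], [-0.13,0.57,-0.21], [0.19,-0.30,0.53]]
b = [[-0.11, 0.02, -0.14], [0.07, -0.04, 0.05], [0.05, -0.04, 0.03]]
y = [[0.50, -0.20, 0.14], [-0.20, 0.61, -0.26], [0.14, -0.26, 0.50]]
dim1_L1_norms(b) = [0.27, 0.16, 0.12]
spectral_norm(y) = 0.95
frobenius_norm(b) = 0.21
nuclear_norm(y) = 1.61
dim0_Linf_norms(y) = [0.5, 0.61, 0.5]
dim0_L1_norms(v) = [0.71, 1.05, 0.74]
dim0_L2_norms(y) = [0.56, 0.69, 0.58]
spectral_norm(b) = 0.21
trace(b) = -0.12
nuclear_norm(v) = 1.52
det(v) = 0.09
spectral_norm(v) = 0.88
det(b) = 0.00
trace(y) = 1.61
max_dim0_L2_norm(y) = 0.69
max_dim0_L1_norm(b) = 0.23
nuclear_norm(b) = 0.26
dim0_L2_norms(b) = [0.14, 0.06, 0.15]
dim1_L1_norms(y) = [0.84, 1.07, 0.9]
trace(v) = 1.49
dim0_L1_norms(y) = [0.84, 1.07, 0.9]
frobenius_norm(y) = 1.06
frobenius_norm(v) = 0.99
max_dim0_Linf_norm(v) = 0.57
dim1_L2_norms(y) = [0.56, 0.69, 0.58]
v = y + b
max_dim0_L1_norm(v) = 1.05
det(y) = 0.10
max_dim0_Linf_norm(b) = 0.14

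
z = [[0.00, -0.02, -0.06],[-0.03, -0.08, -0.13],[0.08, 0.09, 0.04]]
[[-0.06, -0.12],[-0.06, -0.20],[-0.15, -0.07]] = z @ [[-1.39, -0.62], [-1.06, -1.32], [1.42, 2.46]]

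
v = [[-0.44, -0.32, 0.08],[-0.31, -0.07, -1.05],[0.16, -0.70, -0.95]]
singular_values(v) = [1.52, 0.56, 0.54]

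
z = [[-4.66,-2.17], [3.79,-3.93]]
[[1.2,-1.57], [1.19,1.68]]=z @ [[-0.08,0.37], [-0.38,-0.07]]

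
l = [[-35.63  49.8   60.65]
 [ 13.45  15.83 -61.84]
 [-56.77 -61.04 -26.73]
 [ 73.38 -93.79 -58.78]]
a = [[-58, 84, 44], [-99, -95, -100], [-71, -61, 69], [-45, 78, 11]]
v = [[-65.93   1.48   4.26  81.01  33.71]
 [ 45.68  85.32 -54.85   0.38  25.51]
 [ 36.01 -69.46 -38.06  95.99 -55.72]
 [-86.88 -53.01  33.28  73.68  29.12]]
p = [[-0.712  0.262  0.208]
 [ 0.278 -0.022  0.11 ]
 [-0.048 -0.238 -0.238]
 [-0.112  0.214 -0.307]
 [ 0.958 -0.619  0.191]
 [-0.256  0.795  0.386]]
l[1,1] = 15.83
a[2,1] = -61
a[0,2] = 44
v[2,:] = [36.01, -69.46, -38.06, 95.99, -55.72]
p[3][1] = 0.214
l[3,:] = [73.38, -93.79, -58.78]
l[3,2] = -58.78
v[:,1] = [1.48, 85.32, -69.46, -53.01]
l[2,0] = -56.77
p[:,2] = [0.208, 0.11, -0.238, -0.307, 0.191, 0.386]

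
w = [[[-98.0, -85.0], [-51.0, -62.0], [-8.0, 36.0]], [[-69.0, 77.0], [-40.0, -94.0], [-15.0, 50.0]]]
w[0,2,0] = -8.0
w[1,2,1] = 50.0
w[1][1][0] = -40.0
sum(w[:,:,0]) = -281.0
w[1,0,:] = [-69.0, 77.0]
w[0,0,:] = [-98.0, -85.0]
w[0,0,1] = -85.0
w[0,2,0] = -8.0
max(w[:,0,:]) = 77.0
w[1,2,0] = -15.0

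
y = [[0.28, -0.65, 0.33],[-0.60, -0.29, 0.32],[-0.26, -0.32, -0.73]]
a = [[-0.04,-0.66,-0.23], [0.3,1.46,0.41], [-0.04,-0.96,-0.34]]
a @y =[[0.44,0.29,-0.06], [-0.90,-0.75,0.27], [0.65,0.41,-0.07]]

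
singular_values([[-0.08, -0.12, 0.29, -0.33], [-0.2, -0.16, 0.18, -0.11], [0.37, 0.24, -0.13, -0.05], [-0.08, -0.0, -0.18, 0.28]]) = [0.66, 0.47, 0.0, 0.0]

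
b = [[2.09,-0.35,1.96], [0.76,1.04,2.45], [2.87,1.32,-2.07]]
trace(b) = 1.06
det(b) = -18.15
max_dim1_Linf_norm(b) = 2.87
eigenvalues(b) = [-3.72, 3.3, 1.48]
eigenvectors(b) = [[0.32,  -0.55,  0.17], [0.39,  -0.69,  -0.96], [-0.86,  -0.47,  -0.22]]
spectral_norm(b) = 3.82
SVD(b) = [[-0.15, -0.72, -0.68], [0.08, -0.69, 0.72], [-0.98, 0.05, 0.17]] @ diag([3.82368342875921, 3.745798236356705, 1.2674938300201744]) @ [[-0.81, -0.30, 0.51], [-0.50, -0.11, -0.86], [-0.31, 0.95, 0.07]]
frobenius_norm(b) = 5.50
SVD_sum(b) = [[0.47, 0.18, -0.3],[-0.26, -0.10, 0.16],[3.03, 1.14, -1.92]] + [[1.35, 0.29, 2.31], [1.30, 0.28, 2.23], [-0.1, -0.02, -0.17]] + [[0.27, -0.81, -0.06], [-0.29, 0.86, 0.06], [-0.07, 0.2, 0.01]]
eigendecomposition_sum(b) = [[-0.47, -0.32, 1.04], [-0.59, -0.40, 1.30], [1.29, 0.88, -2.85]] + [[2.30, 0.18, 0.92],  [2.87, 0.23, 1.15],  [1.93, 0.15, 0.78]] + [[0.26, -0.21, -0.0],[-1.52, 1.22, 0.0],[-0.35, 0.28, 0.00]]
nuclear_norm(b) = 8.84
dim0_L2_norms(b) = [3.63, 1.72, 3.76]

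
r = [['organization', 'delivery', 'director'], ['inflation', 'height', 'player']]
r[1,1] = 'height'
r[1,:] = ['inflation', 'height', 'player']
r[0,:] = ['organization', 'delivery', 'director']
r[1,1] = 'height'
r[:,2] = ['director', 'player']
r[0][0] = 'organization'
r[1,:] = ['inflation', 'height', 'player']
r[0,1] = 'delivery'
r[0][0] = 'organization'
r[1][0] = 'inflation'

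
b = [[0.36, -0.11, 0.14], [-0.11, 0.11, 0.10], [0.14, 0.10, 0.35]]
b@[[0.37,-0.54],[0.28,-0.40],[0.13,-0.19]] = [[0.12, -0.18], [0.0, -0.00], [0.13, -0.18]]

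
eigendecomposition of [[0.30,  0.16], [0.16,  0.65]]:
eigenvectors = [[-0.93, -0.36],  [0.36, -0.93]]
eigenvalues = [0.24, 0.71]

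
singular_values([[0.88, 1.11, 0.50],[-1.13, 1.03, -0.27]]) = [1.55, 1.5]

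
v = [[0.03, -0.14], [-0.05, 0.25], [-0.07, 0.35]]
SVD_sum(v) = [[0.03,-0.14], [-0.05,0.25], [-0.07,0.35]] + [[0.00, 0.00], [0.00, 0.00], [0.00, 0.0]]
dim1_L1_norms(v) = [0.17, 0.3, 0.42]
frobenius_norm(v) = 0.46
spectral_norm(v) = 0.46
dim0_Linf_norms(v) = [0.07, 0.35]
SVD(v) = [[-0.31, -0.95], [0.55, -0.18], [0.77, -0.25]] @ diag([0.4614071132232494, 0.0018643677179030304]) @ [[-0.2, 0.98], [-0.98, -0.20]]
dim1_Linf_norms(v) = [0.14, 0.25, 0.35]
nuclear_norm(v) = 0.46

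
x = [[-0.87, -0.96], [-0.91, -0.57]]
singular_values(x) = [1.67, 0.23]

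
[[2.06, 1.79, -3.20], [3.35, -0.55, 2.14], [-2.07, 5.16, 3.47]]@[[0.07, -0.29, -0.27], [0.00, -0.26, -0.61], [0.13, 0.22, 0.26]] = [[-0.27, -1.77, -2.48], [0.51, -0.36, -0.01], [0.31, 0.02, -1.69]]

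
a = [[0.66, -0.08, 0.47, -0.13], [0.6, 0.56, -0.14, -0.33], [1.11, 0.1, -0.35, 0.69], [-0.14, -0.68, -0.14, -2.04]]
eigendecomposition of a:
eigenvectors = [[-0.45, 0.20, -0.30, 0.12], [-0.8, 0.94, 0.18, 0.06], [-0.33, 0.13, 0.92, -0.45], [0.22, -0.25, -0.17, 0.88]]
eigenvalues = [0.93, 0.75, -0.82, -2.03]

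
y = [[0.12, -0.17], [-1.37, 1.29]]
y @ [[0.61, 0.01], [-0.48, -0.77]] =[[0.15, 0.13], [-1.45, -1.01]]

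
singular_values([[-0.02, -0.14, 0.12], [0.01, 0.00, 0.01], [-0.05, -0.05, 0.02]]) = [0.19, 0.05, 0.0]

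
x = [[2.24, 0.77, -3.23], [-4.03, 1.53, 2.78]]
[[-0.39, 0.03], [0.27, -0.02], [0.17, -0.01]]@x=[[-0.99, -0.25, 1.34], [0.69, 0.18, -0.93], [0.42, 0.12, -0.58]]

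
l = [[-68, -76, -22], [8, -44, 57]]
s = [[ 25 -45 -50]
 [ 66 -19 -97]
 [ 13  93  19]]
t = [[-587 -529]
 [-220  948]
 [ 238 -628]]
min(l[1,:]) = -44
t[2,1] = -628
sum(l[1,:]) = 21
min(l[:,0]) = -68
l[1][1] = -44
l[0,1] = -76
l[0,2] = -22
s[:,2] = [-50, -97, 19]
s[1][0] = 66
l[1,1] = -44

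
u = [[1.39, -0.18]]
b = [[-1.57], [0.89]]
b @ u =[[-2.18, 0.28], [1.24, -0.16]]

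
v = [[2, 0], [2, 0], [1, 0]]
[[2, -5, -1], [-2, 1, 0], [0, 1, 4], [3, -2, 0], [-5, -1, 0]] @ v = [[-7, 0], [-2, 0], [6, 0], [2, 0], [-12, 0]]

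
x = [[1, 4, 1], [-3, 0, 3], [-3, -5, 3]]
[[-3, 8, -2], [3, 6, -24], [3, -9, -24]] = x @ [[-2, -3, 3], [0, 3, 0], [-1, -1, -5]]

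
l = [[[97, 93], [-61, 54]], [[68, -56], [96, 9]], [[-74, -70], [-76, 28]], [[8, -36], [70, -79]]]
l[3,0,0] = 8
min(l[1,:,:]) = -56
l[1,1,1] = 9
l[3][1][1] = -79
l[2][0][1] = -70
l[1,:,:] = [[68, -56], [96, 9]]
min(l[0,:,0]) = -61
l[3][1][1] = -79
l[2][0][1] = -70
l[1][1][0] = 96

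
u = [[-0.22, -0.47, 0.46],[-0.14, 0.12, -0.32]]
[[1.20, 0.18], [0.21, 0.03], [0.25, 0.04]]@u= [[-0.29, -0.54, 0.49], [-0.05, -0.1, 0.09], [-0.06, -0.11, 0.1]]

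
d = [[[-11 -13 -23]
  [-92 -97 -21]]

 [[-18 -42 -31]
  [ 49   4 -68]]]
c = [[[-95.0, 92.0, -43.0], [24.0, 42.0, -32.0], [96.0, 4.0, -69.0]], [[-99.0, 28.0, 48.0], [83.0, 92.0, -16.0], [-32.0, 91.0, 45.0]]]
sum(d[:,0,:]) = -138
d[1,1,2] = -68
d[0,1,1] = -97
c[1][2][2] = 45.0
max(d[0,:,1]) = -13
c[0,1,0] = 24.0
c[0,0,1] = 92.0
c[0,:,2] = [-43.0, -32.0, -69.0]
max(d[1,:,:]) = 49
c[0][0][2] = -43.0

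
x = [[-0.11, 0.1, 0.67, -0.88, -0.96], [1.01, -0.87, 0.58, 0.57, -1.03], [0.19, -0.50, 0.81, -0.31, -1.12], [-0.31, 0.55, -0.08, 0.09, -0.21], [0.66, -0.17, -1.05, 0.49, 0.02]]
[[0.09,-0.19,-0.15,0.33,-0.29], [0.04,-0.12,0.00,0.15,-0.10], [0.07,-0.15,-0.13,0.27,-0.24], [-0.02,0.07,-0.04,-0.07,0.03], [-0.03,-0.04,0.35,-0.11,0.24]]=x @[[0.04, -0.13, 0.07, 0.14, -0.07], [-0.01, 0.05, -0.08, -0.03, -0.02], [0.02, 0.04, -0.29, 0.08, -0.19], [-0.07, 0.19, -0.02, -0.25, 0.16], [-0.02, 0.07, -0.04, -0.08, 0.03]]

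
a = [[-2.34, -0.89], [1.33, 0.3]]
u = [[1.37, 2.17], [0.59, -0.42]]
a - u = [[-3.71, -3.06], [0.74, 0.72]]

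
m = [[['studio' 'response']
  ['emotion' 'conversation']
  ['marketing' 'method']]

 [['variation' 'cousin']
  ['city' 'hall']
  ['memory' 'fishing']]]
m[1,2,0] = 'memory'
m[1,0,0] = 'variation'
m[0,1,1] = 'conversation'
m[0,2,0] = 'marketing'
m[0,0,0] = 'studio'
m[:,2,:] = [['marketing', 'method'], ['memory', 'fishing']]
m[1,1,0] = 'city'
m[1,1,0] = 'city'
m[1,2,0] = 'memory'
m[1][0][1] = 'cousin'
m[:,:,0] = [['studio', 'emotion', 'marketing'], ['variation', 'city', 'memory']]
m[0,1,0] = 'emotion'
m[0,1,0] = 'emotion'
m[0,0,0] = 'studio'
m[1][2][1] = 'fishing'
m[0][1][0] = 'emotion'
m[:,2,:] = [['marketing', 'method'], ['memory', 'fishing']]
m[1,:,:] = [['variation', 'cousin'], ['city', 'hall'], ['memory', 'fishing']]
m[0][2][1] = 'method'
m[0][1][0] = 'emotion'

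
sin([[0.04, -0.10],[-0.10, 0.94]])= [[0.04, -0.09], [-0.09, 0.8]]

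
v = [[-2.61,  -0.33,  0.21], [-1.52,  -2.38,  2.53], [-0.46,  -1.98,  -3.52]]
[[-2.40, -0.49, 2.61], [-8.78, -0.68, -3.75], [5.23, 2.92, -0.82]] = v @ [[0.62, 0.2, -1.27], [1.02, -0.47, 1.76], [-2.14, -0.59, -0.59]]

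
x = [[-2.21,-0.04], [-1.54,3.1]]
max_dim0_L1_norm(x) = 3.75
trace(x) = 0.89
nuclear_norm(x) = 5.54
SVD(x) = [[-0.36, -0.93],[-0.93, 0.36]] @ diag([3.6421214582968844, 1.8979597685444696]) @ [[0.61,-0.79], [0.79,0.61]]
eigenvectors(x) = [[-0.96, 0.01],[-0.28, -1.0]]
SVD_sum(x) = [[-0.82, 1.05], [-2.09, 2.67]] + [[-1.39,-1.09], [0.55,0.43]]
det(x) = -6.91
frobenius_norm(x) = 4.11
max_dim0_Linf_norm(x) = 3.1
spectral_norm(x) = 3.64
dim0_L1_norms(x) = [3.75, 3.14]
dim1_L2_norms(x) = [2.21, 3.46]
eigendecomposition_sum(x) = [[-2.22, -0.02], [-0.64, -0.0]] + [[0.01, -0.02], [-0.90, 3.10]]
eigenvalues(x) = [-2.22, 3.11]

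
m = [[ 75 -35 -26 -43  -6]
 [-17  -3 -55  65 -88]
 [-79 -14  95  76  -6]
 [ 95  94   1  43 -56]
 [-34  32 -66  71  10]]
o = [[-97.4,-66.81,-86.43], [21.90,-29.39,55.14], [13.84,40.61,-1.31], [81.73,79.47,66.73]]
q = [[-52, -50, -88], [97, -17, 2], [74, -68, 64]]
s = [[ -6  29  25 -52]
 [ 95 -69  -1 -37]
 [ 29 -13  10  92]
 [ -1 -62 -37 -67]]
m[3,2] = 1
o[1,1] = -29.39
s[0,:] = [-6, 29, 25, -52]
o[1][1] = -29.39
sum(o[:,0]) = 20.070000000000007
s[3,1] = -62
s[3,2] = -37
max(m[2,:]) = 95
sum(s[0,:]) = -4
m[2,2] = 95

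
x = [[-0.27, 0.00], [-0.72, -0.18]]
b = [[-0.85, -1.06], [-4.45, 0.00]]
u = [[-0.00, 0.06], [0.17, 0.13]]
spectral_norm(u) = 0.22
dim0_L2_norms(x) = [0.77, 0.18]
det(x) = 0.05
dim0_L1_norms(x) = [0.99, 0.18]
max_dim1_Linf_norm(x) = 0.72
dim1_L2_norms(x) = [0.27, 0.74]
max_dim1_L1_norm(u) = 0.3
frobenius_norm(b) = 4.65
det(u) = -0.01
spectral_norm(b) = 4.54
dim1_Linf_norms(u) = [0.06, 0.17]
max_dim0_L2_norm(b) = 4.53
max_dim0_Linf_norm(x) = 0.72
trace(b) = -0.85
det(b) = -4.72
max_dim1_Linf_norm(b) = 4.45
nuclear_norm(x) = 0.85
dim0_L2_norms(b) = [4.53, 1.06]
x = u @ b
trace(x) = -0.45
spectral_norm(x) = 0.79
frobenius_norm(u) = 0.22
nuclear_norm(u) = 0.26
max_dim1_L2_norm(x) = 0.74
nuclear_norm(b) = 5.58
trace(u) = 0.13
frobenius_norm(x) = 0.79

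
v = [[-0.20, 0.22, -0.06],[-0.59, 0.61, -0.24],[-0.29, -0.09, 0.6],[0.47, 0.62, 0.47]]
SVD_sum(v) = [[-0.2, 0.11, -0.14], [-0.62, 0.33, -0.42], [0.1, -0.05, 0.06], [0.26, -0.14, 0.18]] + [[0.02, 0.12, 0.06], [0.05, 0.29, 0.16], [0.02, 0.15, 0.08], [0.11, 0.72, 0.39]] + [[-0.01, -0.01, 0.02], [-0.02, -0.01, 0.02], [-0.41, -0.18, 0.46], [0.09, 0.04, -0.1]]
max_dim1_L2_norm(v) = 0.91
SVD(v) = [[-0.29, -0.15, -0.03], [-0.87, -0.36, -0.05], [0.13, -0.18, -0.97], [0.37, -0.9, 0.22]] @ diag([0.9357755586110746, 0.9175803105281942, 0.6561786933733178]) @ [[0.76, -0.4, 0.51], [-0.14, -0.87, -0.48], [0.64, 0.29, -0.71]]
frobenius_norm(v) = 1.47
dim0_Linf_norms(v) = [0.59, 0.62, 0.6]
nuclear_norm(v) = 2.51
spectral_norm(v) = 0.94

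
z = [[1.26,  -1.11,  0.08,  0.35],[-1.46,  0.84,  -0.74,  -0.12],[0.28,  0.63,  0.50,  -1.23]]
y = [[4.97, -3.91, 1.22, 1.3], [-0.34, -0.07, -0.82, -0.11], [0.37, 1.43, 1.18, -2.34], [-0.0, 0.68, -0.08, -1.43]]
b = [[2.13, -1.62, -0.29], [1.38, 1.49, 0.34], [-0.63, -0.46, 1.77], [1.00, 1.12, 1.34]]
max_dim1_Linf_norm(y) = 4.97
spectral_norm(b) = 2.80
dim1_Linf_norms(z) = [1.26, 1.46, 1.23]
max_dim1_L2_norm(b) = 2.69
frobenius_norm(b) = 4.39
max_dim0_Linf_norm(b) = 2.13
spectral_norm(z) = 2.47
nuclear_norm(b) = 7.52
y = b @ z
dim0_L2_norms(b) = [2.8, 2.51, 2.26]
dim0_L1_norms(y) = [5.68, 6.09, 3.3, 5.18]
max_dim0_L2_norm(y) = 5.0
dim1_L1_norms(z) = [2.8, 3.16, 2.64]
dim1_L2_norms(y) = [6.57, 0.9, 3.01, 1.59]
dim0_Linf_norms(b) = [2.13, 1.62, 1.77]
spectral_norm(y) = 6.69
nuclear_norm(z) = 4.35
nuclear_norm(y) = 10.77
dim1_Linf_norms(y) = [4.97, 0.82, 2.34, 1.43]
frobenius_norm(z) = 2.93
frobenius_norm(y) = 7.45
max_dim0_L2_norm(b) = 2.8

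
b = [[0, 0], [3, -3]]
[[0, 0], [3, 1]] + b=[[0, 0], [6, -2]]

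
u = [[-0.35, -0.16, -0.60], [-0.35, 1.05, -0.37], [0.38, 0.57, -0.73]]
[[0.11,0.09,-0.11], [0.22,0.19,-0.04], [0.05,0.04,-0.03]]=u@[[-0.21, -0.18, 0.10], [0.11, 0.1, 0.03], [-0.09, -0.07, 0.11]]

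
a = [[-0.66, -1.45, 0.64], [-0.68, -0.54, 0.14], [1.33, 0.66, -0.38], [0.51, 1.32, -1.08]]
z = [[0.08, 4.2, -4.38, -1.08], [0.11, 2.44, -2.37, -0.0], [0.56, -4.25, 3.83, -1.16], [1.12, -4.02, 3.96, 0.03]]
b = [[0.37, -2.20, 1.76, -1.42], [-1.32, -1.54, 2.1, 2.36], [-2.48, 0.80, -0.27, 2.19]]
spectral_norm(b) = 4.47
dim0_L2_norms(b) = [2.83, 2.8, 2.75, 3.52]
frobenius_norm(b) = 5.99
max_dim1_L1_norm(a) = 2.91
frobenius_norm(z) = 10.82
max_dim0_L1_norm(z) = 14.91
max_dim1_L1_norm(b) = 7.32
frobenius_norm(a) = 3.04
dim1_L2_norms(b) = [3.18, 3.75, 3.41]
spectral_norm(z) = 10.66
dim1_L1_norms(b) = [5.75, 7.32, 5.74]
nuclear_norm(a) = 4.15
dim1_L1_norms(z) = [9.74, 4.92, 9.8, 9.13]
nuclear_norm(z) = 13.16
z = a @ b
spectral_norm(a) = 2.87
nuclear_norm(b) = 9.28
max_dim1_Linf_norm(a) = 1.45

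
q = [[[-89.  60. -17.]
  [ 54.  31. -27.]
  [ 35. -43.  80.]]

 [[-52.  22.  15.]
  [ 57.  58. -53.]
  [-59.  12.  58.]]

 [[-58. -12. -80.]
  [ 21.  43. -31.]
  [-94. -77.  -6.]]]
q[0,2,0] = 35.0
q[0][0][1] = 60.0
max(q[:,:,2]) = 80.0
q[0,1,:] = [54.0, 31.0, -27.0]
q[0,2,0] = 35.0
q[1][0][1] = 22.0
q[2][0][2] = -80.0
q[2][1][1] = 43.0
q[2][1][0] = 21.0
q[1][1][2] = -53.0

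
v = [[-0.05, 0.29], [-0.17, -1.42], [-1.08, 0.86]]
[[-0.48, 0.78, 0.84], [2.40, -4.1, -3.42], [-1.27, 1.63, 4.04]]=v @[[-0.15, 0.72, -1.66], [-1.67, 2.8, 2.61]]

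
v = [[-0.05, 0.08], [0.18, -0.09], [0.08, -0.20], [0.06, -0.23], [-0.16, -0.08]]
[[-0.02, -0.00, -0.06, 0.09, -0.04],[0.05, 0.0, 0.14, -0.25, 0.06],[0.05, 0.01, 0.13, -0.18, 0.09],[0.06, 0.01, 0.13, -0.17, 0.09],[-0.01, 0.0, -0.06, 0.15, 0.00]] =v @ [[0.15, -0.01, 0.56, -1.16, 0.18],  [-0.21, -0.03, -0.42, 0.45, -0.36]]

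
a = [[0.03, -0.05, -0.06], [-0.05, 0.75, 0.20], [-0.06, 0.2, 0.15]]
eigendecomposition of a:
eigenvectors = [[-0.08, 0.89, -0.44], [0.95, -0.06, -0.3], [0.29, 0.45, 0.85]]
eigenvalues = [0.82, 0.0, 0.11]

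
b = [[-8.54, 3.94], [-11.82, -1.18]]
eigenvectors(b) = [[(0.27-0.42j), (0.27+0.42j)], [(0.87+0j), 0.87-0.00j]]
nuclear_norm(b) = 18.52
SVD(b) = [[-0.61, -0.79],  [-0.79, 0.61]] @ diag([14.649474838043814, 3.8668962967115053]) @ [[1.0, -0.10], [-0.1, -1.00]]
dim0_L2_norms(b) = [14.58, 4.11]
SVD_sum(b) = [[-8.84, 0.88], [-11.59, 1.15]] + [[0.3,3.06], [-0.23,-2.33]]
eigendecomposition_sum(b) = [[-4.27+1.32j, 1.97+1.67j], [-5.91-5.00j, -0.59+4.43j]] + [[(-4.27-1.32j), (1.97-1.67j)], [(-5.91+5j), -0.59-4.43j]]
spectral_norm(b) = 14.65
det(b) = 56.65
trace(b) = -9.72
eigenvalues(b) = [(-4.86+5.75j), (-4.86-5.75j)]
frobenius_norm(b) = 15.15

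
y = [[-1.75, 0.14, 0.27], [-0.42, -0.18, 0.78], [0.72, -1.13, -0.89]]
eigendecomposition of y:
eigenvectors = [[0.89+0.00j,  (0.07-0.11j),  0.07+0.11j], [(0.36+0j),  -0.20-0.61j,  (-0.2+0.61j)], [(-0.26+0j),  0.75+0.00j,  (0.75-0j)]]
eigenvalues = [(-1.77+0j), (-0.52+0.8j), (-0.52-0.8j)]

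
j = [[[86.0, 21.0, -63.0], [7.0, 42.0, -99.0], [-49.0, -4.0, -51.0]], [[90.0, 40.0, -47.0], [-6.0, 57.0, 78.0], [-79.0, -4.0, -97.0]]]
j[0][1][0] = 7.0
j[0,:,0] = [86.0, 7.0, -49.0]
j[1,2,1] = -4.0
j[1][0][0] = 90.0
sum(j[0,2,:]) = -104.0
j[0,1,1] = 42.0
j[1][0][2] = -47.0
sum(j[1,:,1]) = 93.0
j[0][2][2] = -51.0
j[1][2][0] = -79.0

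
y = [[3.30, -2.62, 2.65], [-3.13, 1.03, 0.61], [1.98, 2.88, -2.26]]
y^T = [[3.3, -3.13, 1.98], [-2.62, 1.03, 2.88], [2.65, 0.61, -2.26]]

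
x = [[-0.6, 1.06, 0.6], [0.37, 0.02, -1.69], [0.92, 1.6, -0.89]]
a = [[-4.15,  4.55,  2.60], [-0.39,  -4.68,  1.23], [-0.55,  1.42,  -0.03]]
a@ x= [[6.57, -0.15, -12.49], [-0.37, 1.46, 6.58], [0.83, -0.6, -2.7]]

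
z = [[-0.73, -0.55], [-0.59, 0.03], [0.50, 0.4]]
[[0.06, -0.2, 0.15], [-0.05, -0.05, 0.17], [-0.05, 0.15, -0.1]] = z @ [[0.07,0.09,-0.28], [-0.20,0.25,0.10]]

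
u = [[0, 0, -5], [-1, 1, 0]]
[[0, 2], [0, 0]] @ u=[[-2, 2, 0], [0, 0, 0]]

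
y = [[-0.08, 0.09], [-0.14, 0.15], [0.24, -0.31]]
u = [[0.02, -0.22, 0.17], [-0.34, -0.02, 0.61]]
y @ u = [[-0.03, 0.02, 0.04], [-0.05, 0.03, 0.07], [0.11, -0.05, -0.15]]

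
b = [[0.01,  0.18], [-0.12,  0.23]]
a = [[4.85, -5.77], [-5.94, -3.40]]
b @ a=[[-1.02, -0.67],[-1.95, -0.09]]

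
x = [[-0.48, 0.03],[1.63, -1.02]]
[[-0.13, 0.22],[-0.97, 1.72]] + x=[[-0.61, 0.25], [0.66, 0.7]]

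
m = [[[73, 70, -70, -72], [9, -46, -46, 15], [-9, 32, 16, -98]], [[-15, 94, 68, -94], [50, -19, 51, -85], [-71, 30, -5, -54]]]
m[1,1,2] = 51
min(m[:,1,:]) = -85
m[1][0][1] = 94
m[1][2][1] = 30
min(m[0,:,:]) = -98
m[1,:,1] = [94, -19, 30]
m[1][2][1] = 30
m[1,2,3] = -54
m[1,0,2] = 68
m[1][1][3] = -85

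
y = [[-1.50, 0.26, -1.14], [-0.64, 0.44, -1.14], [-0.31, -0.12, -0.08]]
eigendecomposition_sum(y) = [[-1.48,0.13,-0.98], [-0.64,0.06,-0.42], [-0.34,0.03,-0.23]] + [[-0.01, 0.01, 0.03], [0.03, -0.03, -0.08], [0.02, -0.02, -0.05]] + [[-0.01, 0.12, -0.19], [-0.03, 0.42, -0.64], [0.01, -0.13, 0.2]]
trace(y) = -1.14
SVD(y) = [[-0.81, 0.48, -0.32], [-0.57, -0.77, 0.29], [-0.11, 0.42, 0.9]] @ diag([2.3119821359710606, 0.5347105695873481, 0.0756518983388144]) @ [[0.7, -0.19, 0.69],[-0.67, -0.49, 0.55],[0.23, -0.85, -0.48]]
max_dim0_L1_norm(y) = 2.45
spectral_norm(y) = 2.31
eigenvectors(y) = [[0.9, 0.28, -0.27], [0.39, -0.80, -0.92], [0.21, -0.53, 0.28]]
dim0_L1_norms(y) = [2.45, 0.82, 2.36]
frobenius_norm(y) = 2.37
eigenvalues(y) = [-1.65, -0.09, 0.6]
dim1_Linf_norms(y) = [1.5, 1.14, 0.31]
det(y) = 0.09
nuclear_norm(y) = 2.92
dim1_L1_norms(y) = [2.9, 2.22, 0.51]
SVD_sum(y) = [[-1.32, 0.37, -1.29],[-0.92, 0.26, -0.9],[-0.17, 0.05, -0.17]] + [[-0.17, -0.13, 0.14], [0.28, 0.20, -0.23], [-0.15, -0.11, 0.12]] + [[-0.01,0.02,0.01], [0.01,-0.02,-0.01], [0.02,-0.06,-0.03]]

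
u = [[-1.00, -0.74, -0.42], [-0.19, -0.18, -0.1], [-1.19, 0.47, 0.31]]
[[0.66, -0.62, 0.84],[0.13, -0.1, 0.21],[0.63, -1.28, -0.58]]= u @ [[-0.57, 0.92, 0.03], [-0.18, -0.51, -1.26], [0.11, 0.19, 0.15]]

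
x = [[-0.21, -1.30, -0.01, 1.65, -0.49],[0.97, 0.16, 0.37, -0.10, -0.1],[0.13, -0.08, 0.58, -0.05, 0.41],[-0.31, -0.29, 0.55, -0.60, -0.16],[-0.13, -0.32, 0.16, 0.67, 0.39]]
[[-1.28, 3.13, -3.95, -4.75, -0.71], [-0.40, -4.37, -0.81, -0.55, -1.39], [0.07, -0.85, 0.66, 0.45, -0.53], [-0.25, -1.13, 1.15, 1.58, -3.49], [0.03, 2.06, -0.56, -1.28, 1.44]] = x @ [[-0.17,-3.36,-0.98,-1.39,-1.31], [0.18,-0.45,0.32,1.58,4.26], [-0.55,-1.89,0.17,1.05,-0.86], [-0.36,1.63,-1.81,-1.76,3.22], [1.00,1.77,1.53,0.15,1.57]]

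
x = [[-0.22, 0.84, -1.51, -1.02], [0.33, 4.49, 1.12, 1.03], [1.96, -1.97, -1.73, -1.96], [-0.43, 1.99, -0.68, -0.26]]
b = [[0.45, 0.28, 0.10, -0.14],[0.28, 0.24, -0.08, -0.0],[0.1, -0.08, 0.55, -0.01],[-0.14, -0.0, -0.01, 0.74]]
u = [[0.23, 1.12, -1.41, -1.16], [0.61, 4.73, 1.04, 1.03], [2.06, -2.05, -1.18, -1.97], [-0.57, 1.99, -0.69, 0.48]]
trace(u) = 4.26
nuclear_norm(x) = 10.56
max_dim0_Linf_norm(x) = 4.49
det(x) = 0.14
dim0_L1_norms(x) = [2.94, 9.29, 5.04, 4.27]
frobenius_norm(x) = 6.77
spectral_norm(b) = 0.83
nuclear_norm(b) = 1.98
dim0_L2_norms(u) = [2.23, 5.64, 2.22, 2.55]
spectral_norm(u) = 5.99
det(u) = 11.68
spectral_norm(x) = 5.80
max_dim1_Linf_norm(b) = 0.74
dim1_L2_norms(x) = [2.02, 4.75, 3.82, 2.16]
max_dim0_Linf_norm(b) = 0.74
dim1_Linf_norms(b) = [0.45, 0.28, 0.55, 0.74]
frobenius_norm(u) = 6.95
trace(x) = 2.28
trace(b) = 1.98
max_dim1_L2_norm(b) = 0.75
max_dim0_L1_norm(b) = 0.97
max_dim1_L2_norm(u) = 4.99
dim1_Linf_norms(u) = [1.41, 4.73, 2.06, 1.99]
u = b + x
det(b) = 0.00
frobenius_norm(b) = 1.16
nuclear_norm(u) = 11.14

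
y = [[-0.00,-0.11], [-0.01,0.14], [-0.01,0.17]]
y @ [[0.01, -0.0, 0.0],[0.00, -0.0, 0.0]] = [[0.00, 0.0, 0.0], [-0.00, 0.00, 0.00], [-0.0, 0.0, 0.0]]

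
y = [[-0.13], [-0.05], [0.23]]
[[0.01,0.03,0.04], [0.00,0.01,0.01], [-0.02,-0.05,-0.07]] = y @ [[-0.08, -0.2, -0.29]]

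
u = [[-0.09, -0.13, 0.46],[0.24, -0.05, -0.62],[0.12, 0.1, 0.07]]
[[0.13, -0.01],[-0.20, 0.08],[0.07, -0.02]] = u @[[0.22, 0.08], [0.19, -0.28], [0.39, -0.08]]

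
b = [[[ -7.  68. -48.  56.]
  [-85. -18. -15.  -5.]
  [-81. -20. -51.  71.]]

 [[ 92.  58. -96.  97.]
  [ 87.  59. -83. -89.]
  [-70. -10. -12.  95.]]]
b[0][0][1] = 68.0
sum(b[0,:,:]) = -135.0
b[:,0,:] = [[-7.0, 68.0, -48.0, 56.0], [92.0, 58.0, -96.0, 97.0]]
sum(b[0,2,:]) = -81.0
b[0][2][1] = -20.0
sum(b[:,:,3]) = 225.0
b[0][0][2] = -48.0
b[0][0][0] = -7.0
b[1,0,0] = 92.0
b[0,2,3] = 71.0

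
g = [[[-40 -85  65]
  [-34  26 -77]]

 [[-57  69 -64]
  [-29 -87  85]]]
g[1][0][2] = -64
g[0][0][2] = 65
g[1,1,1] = -87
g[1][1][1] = -87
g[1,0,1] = 69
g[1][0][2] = -64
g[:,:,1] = [[-85, 26], [69, -87]]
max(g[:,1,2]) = 85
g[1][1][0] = -29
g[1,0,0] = -57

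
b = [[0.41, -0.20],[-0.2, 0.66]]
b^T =[[0.41, -0.2], [-0.20, 0.66]]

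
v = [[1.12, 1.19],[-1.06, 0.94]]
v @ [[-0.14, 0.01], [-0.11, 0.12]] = [[-0.29,0.15], [0.05,0.1]]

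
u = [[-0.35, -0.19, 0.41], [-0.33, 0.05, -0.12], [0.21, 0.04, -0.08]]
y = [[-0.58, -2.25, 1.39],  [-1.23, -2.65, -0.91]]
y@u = [[1.24,0.05,-0.08], [1.11,0.06,-0.11]]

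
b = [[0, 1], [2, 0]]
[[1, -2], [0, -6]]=b@ [[0, -3], [1, -2]]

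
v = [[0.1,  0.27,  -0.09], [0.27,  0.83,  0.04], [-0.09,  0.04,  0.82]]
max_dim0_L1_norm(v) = 1.14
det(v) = -0.00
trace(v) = 1.75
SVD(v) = [[-0.3, 0.15, 0.94], [-0.95, 0.07, -0.31], [-0.11, -0.99, 0.12]] @ diag([0.9200850692243758, 0.8306280496418706, 0.0007131188662465962]) @ [[-0.3,-0.95,-0.11], [0.15,0.07,-0.99], [-0.94,0.31,-0.12]]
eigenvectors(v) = [[0.94,-0.3,-0.15], [-0.31,-0.95,-0.07], [0.12,-0.11,0.99]]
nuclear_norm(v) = 1.75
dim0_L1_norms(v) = [0.46, 1.14, 0.95]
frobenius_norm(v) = 1.24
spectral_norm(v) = 0.92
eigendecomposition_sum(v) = [[-0.00, 0.0, -0.0], [0.0, -0.0, 0.0], [-0.00, 0.00, -0.00]] + [[0.08,0.26,0.03], [0.26,0.83,0.09], [0.03,0.09,0.01]] + [[0.02, 0.01, -0.12], [0.01, 0.0, -0.06], [-0.12, -0.06, 0.81]]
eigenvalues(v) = [-0.0, 0.92, 0.83]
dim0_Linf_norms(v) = [0.27, 0.83, 0.82]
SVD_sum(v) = [[0.08, 0.26, 0.03],[0.26, 0.83, 0.09],[0.03, 0.09, 0.01]] + [[0.02,0.01,-0.12], [0.01,0.0,-0.06], [-0.12,-0.06,0.81]] + [[-0.0, 0.00, -0.0],[0.00, -0.0, 0.0],[-0.0, 0.0, -0.0]]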